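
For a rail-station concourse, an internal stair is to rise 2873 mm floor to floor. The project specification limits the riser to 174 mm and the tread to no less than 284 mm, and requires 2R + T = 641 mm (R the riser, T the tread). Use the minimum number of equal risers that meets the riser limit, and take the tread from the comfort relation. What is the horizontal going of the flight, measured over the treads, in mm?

⌈2873/174⌉ = 17 risers.
Each riser is 2873/17 = 169 mm (≤ 174 mm).
T = 641 − 2·169 = 303 mm, which satisfies the 284 mm minimum.
Going = (17 − 1) × 303 = 4848 mm.

4848 mm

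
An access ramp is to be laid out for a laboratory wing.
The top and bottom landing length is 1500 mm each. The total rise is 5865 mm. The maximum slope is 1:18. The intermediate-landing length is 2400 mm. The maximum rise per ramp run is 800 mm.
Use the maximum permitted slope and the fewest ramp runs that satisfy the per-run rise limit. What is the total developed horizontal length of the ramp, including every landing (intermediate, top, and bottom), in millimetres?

125370 mm

At most 800 each: 5865/800 = 7.33, giving 8 ramp runs. That means 7 intermediate landings.
Ramp run (horizontal) at 1:18: 5865 × 18 = 105570 mm.
7 intermediate landings contribute 7 × 2400 = 16800 mm.
Top and bottom landings: 2 × 1500 = 3000 mm.
Total = 105570 + 16800 + 3000 = 125370 mm.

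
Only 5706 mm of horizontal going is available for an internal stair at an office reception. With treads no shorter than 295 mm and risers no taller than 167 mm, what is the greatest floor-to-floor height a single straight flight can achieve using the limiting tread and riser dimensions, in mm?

3340 mm

Treads that fit: ⌊5706 / 295⌋ = 19.
Risers = treads + 1 = 20.
Maximum height = 20 × 167 = 3340 mm.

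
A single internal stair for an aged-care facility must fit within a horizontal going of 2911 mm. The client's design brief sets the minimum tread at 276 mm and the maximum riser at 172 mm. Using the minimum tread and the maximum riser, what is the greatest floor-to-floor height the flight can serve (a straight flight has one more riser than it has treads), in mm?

1892 mm

2911 / 276 = 10.55, so 10 treads fit.
Risers = treads + 1 = 11.
Maximum height = 11 × 172 = 1892 mm.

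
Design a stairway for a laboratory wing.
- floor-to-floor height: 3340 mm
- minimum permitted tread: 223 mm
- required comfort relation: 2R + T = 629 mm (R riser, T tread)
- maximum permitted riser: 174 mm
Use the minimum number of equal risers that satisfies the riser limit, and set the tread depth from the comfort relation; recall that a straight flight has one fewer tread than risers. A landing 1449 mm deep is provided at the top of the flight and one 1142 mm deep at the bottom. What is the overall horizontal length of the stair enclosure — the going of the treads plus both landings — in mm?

At most 174 each: 3340/174 = 19.20, giving 20 risers.
R = 3340 ÷ 20 = 167 mm.
T = 629 − 2·167 = 295 mm, which satisfies the 223 mm minimum.
Going = (20 − 1) × 295 = 5605 mm.
Add landings: 5605 + 1449 + 1142 = 8196 mm.

8196 mm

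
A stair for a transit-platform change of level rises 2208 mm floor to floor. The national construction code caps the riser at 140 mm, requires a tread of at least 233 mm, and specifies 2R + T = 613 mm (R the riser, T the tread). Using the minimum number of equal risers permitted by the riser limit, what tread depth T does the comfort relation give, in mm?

2208 / 140 = 15.771 → round up to 16 risers.
R = 2208 ÷ 16 = 138 mm.
T = 613 − 2·138 = 337 mm, which satisfies the 233 mm minimum.

337 mm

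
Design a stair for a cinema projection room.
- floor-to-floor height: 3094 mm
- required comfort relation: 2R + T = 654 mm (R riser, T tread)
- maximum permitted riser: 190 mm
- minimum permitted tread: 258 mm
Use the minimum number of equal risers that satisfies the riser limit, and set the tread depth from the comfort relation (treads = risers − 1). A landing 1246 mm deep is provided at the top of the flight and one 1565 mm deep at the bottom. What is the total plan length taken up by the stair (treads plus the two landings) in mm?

3094 / 190 = 16.284 → round up to 17 risers.
Each riser is 3094/17 = 182 mm (≤ 190 mm).
Tread T = 654 − 2 × 182 = 290 mm (≥ 258 mm).
Treads = 17 − 1 = 16; going = 16 × 290 = 4640 mm.
Add landings: 4640 + 1246 + 1565 = 7451 mm.

7451 mm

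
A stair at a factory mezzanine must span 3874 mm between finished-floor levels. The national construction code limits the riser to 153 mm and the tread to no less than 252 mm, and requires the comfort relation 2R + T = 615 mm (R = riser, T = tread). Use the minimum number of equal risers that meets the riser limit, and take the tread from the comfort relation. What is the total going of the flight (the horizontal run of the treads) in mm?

7925 mm

⌈3874/153⌉ = 26 risers.
Riser R = 3874 / 26 = 149 mm, within the 153 mm limit.
T = 615 − 2·149 = 317 mm, which satisfies the 252 mm minimum.
Going = (26 − 1) × 317 = 7925 mm.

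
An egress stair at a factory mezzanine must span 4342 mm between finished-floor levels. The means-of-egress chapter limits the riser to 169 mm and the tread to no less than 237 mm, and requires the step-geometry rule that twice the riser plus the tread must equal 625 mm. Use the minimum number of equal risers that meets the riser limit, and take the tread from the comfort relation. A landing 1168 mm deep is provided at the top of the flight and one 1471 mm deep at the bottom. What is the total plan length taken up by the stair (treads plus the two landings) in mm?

4342 / 169 = 25.692 → round up to 26 risers.
R = 4342 ÷ 26 = 167 mm.
Tread T = 625 − 2 × 167 = 291 mm (≥ 237 mm).
Going = (26 − 1) × 291 = 7275 mm.
Enclosure = 7275 + 1168 + 1471 = 9914 mm.

9914 mm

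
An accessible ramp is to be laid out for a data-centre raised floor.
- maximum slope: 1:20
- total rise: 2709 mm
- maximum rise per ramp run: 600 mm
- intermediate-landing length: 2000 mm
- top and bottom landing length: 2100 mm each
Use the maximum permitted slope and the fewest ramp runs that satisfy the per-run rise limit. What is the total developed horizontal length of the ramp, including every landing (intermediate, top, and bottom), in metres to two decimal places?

2709 / 600 = 4.51, so 5 ramp runs are needed. That means 4 intermediate landings.
Horizontal run for 2709 mm of rise at 1:20 is 2709 × 20 = 54180 mm.
Intermediate landings: 4 × 2000 = 8000 mm.
Top and bottom landings: 2 × 2100 = 4200 mm.
Total = 54180 + 8000 + 4200 = 66380 mm.
= 66.38 m.

66.38 m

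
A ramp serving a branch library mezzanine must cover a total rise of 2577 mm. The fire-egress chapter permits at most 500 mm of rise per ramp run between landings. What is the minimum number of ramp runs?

6 runs

2577 / 500 = 5.15, so 6 ramp runs are needed.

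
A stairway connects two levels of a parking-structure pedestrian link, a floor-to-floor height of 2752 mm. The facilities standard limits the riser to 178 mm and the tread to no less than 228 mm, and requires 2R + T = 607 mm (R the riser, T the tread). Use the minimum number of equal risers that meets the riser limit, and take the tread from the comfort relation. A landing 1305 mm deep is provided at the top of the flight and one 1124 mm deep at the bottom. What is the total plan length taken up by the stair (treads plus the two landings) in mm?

6374 mm

⌈2752/178⌉ = 16 risers.
R = 2752 ÷ 16 = 172 mm.
T = 607 − 2·172 = 263 mm, which satisfies the 228 mm minimum.
Treads = 16 − 1 = 15; going = 15 × 263 = 3945 mm.
Add landings: 3945 + 1305 + 1124 = 6374 mm.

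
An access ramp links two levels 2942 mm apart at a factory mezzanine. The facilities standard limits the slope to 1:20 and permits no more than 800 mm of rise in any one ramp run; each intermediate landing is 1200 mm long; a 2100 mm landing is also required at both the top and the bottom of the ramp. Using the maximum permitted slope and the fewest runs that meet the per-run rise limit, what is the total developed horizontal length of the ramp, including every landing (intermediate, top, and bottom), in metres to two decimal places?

⌈2942/800⌉ = 4 ramp runs. That means 3 intermediate landings.
Horizontal run for 2942 mm of rise at 1:20 is 2942 × 20 = 58840 mm.
Intermediate landings: 3 × 1200 = 3600 mm.
Top and bottom landings: 2 × 2100 = 4200 mm.
Total = 58840 + 3600 + 4200 = 66640 mm.
= 66.64 m.

66.64 m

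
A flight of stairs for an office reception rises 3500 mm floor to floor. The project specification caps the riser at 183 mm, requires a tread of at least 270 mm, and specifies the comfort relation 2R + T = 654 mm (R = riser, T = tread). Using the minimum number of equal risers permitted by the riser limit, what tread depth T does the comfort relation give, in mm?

304 mm

3500 / 183 = 19.126 → round up to 20 risers.
R = 3500 ÷ 20 = 175 mm.
T = 654 − 2·175 = 304 mm, which satisfies the 270 mm minimum.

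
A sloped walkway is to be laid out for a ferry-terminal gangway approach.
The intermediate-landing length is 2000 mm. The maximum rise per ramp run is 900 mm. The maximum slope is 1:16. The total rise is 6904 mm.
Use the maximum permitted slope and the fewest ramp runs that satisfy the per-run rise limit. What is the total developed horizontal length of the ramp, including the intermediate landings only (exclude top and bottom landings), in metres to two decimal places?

⌈6904/900⌉ = 8 ramp runs. That means 7 intermediate landings.
Horizontal run for 6904 mm of rise at 1:16 is 6904 × 16 = 110464 mm.
Intermediate landings: 7 × 2000 = 14000 mm.
Developed length = 110464 + 14000 = 124464 mm.
= 124.46 m.

124.46 m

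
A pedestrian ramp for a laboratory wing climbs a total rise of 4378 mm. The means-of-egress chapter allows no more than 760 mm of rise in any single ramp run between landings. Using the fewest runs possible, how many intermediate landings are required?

5 intermediate landings

4378 / 760 = 5.76, so 6 ramp runs are needed.
6 runs are separated by 5 intermediate landings.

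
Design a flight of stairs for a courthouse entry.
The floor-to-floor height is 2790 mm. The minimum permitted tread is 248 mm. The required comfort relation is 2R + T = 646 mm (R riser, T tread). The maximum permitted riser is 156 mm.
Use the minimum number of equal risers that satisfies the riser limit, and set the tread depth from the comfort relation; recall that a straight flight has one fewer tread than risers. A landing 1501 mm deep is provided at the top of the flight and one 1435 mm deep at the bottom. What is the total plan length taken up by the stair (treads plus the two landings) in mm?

2790 / 156 = 17.885 → round up to 18 risers.
R = 2790 ÷ 18 = 155 mm.
T = 646 − 2·155 = 336 mm, which satisfies the 248 mm minimum.
Treads = 18 − 1 = 17; going = 17 × 336 = 5712 mm.
Enclosure = 5712 + 1501 + 1435 = 8648 mm.

8648 mm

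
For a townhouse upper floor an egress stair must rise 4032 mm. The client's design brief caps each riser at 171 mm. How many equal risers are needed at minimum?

At most 171 each: 4032/171 = 23.58, giving 24 risers.

24 risers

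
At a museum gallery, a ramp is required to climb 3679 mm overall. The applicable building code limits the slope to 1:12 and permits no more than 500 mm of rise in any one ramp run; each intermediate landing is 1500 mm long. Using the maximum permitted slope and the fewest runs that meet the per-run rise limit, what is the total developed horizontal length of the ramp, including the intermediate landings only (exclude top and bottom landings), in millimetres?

3679 / 500 = 7.358 → round up to 8 ramp runs. That means 7 intermediate landings.
Horizontal run for 3679 mm of rise at 1:12 is 3679 × 12 = 44148 mm.
Intermediate landings: 7 × 1500 = 10500 mm.
Total developed length = 44148 + 10500 = 54648 mm.

54648 mm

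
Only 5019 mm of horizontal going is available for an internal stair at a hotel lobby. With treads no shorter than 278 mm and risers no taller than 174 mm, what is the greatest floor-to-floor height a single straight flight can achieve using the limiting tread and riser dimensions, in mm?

Treads that fit: ⌊5019 / 278⌋ = 18.
Risers = treads + 1 = 19.
Maximum height = 19 × 174 = 3306 mm.

3306 mm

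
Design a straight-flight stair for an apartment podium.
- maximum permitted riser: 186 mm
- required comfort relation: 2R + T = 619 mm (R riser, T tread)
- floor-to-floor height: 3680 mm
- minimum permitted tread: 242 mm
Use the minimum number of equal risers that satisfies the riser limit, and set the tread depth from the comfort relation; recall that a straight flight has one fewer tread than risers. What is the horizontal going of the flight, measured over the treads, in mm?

4769 mm

At most 186 each: 3680/186 = 19.78, giving 20 risers.
R = 3680 ÷ 20 = 184 mm.
From 2R + T = 619: T = 619 − 368 = 251 mm.
Treads = 20 − 1 = 19; going = 19 × 251 = 4769 mm.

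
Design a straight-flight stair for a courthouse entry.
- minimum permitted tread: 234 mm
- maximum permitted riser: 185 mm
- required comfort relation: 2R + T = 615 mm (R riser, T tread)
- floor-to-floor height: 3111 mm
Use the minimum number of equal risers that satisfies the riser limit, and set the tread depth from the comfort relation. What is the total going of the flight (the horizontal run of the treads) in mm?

3111 / 185 = 16.816 → round up to 17 risers.
Riser R = 3111 / 17 = 183 mm, within the 185 mm limit.
T = 615 − 2·183 = 249 mm, which satisfies the 234 mm minimum.
Treads = 17 − 1 = 16; going = 16 × 249 = 3984 mm.

3984 mm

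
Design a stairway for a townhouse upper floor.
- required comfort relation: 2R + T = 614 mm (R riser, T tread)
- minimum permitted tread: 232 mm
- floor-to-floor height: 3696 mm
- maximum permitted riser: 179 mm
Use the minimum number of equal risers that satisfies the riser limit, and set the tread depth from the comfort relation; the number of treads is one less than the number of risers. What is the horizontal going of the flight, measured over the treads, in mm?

5240 mm

3696 / 179 = 20.648 → round up to 21 risers.
R = 3696 ÷ 21 = 176 mm.
From 2R + T = 614: T = 614 − 352 = 262 mm.
21 risers give 20 treads; going = 20 × 262 = 5240 mm.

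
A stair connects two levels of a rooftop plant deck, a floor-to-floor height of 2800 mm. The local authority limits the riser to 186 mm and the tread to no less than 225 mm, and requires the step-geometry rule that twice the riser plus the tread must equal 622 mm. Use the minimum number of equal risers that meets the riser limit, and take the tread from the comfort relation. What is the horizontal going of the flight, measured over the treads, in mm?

At most 186 each: 2800/186 = 15.05, giving 16 risers.
Each riser is 2800/16 = 175 mm (≤ 186 mm).
Tread T = 622 − 2 × 175 = 272 mm (≥ 225 mm).
Treads = 16 − 1 = 15; going = 15 × 272 = 4080 mm.

4080 mm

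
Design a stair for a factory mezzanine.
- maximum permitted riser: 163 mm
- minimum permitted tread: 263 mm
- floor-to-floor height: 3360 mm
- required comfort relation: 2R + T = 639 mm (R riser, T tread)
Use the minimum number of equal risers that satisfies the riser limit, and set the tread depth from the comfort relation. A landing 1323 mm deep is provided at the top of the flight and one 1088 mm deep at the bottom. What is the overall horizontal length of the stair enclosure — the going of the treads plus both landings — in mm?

3360 / 163 = 20.613 → round up to 21 risers.
Each riser is 3360/21 = 160 mm (≤ 163 mm).
From 2R + T = 639: T = 639 − 320 = 319 mm.
Going = (21 − 1) × 319 = 6380 mm.
Add landings: 6380 + 1323 + 1088 = 8791 mm.

8791 mm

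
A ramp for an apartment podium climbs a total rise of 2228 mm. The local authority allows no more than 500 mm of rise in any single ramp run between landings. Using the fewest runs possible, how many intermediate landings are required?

2228 / 500 = 4.46, so 5 ramp runs are needed.
5 runs are separated by 4 intermediate landings.

4 intermediate landings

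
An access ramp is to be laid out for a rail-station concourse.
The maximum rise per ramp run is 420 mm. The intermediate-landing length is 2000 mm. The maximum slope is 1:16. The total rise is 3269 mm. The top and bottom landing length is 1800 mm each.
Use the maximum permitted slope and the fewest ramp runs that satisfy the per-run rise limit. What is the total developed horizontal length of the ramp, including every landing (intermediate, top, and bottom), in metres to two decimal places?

At most 420 each: 3269/420 = 7.78, giving 8 ramp runs. That means 7 intermediate landings.
Horizontal run for 3269 mm of rise at 1:16 is 3269 × 16 = 52304 mm.
7 intermediate landings contribute 7 × 2000 = 14000 mm.
Top and bottom landings: 2 × 1800 = 3600 mm.
Total = 52304 + 14000 + 3600 = 69904 mm.
= 69.90 m.

69.90 m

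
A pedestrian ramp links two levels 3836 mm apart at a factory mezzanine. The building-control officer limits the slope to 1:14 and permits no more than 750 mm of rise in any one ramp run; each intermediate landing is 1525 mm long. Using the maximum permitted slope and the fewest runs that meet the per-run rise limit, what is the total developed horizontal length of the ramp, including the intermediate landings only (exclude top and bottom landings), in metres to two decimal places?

61.33 m

3836 / 750 = 5.11, so 6 ramp runs are needed. That means 5 intermediate landings.
Ramp run (horizontal) at 1:14: 3836 × 14 = 53704 mm.
5 intermediate landings contribute 5 × 1525 = 7625 mm.
Developed length = 53704 + 7625 = 61329 mm.
= 61.33 m.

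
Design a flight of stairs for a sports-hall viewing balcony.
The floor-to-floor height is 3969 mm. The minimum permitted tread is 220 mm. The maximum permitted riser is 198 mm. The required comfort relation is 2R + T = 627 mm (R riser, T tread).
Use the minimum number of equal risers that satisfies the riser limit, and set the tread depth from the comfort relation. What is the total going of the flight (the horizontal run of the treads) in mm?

3969 / 198 = 20.05, so 21 risers are needed.
Each riser is 3969/21 = 189 mm (≤ 198 mm).
From 2R + T = 627: T = 627 − 378 = 249 mm.
Treads = 21 − 1 = 20; going = 20 × 249 = 4980 mm.

4980 mm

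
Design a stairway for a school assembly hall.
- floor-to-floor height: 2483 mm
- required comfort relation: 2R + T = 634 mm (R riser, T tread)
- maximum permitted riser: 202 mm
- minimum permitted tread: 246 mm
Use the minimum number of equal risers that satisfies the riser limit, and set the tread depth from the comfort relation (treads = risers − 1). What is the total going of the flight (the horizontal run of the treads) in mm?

3024 mm

2483 / 202 = 12.29, so 13 risers are needed.
Riser R = 2483 / 13 = 191 mm, within the 202 mm limit.
T = 634 − 2·191 = 252 mm, which satisfies the 246 mm minimum.
Treads = 13 − 1 = 12; going = 12 × 252 = 3024 mm.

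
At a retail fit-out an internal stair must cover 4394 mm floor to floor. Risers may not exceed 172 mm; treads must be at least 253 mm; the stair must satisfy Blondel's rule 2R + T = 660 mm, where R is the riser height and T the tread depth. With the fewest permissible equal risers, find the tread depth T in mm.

⌈4394/172⌉ = 26 risers.
R = 4394 ÷ 26 = 169 mm.
From 2R + T = 660: T = 660 − 338 = 322 mm.

322 mm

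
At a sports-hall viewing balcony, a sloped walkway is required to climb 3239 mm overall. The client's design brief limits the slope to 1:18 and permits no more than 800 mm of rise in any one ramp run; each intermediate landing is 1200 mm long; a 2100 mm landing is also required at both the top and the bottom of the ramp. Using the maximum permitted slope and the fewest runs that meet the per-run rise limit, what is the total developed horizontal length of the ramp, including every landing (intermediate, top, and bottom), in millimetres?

3239 / 800 = 4.05, so 5 ramp runs are needed. That means 4 intermediate landings.
Horizontal run for 3239 mm of rise at 1:18 is 3239 × 18 = 58302 mm.
Intermediate landings: 4 × 1200 = 4800 mm.
Top and bottom landings: 2 × 2100 = 4200 mm.
Total = 58302 + 4800 + 4200 = 67302 mm.

67302 mm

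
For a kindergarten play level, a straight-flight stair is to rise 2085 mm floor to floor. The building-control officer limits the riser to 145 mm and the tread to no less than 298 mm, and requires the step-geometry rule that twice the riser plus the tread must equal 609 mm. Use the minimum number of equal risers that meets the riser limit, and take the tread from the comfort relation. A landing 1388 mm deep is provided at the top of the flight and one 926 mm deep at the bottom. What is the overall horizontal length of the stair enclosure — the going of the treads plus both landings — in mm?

6948 mm

⌈2085/145⌉ = 15 risers.
R = 2085 ÷ 15 = 139 mm.
T = 609 − 2·139 = 331 mm, which satisfies the 298 mm minimum.
Treads = 15 − 1 = 14; going = 14 × 331 = 4634 mm.
Enclosure = 4634 + 1388 + 926 = 6948 mm.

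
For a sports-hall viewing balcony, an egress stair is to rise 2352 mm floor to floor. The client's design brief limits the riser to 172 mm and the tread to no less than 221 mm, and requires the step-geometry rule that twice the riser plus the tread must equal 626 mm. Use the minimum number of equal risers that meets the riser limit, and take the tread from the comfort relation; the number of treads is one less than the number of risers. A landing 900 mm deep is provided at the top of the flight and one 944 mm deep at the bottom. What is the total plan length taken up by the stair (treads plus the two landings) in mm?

5614 mm

2352 / 172 = 13.674 → round up to 14 risers.
R = 2352 ÷ 14 = 168 mm.
T = 626 − 2·168 = 290 mm, which satisfies the 221 mm minimum.
14 risers give 13 treads; going = 13 × 290 = 3770 mm.
Enclosure = 3770 + 900 + 944 = 5614 mm.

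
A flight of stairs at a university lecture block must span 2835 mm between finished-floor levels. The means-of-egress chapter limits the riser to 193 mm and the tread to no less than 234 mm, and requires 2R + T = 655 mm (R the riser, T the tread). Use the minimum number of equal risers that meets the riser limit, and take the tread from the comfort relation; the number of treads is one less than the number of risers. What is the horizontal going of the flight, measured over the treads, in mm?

2835 / 193 = 14.689 → round up to 15 risers.
Each riser is 2835/15 = 189 mm (≤ 193 mm).
From 2R + T = 655: T = 655 − 378 = 277 mm.
Going = (15 − 1) × 277 = 3878 mm.

3878 mm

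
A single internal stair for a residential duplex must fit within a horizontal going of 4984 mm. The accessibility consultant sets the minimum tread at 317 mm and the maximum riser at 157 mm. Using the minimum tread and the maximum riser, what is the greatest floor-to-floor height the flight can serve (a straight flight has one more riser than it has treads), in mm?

2512 mm

4984 / 317 = 15.72, so 15 treads fit.
Risers = treads + 1 = 16.
Maximum height = 16 × 157 = 2512 mm.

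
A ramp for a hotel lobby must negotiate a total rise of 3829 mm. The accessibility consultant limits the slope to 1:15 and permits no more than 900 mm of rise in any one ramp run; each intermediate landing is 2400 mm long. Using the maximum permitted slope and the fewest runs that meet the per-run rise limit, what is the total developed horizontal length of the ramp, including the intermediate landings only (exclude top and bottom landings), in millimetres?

3829 / 900 = 4.254 → round up to 5 ramp runs. That means 4 intermediate landings.
Horizontal run for 3829 mm of rise at 1:15 is 3829 × 15 = 57435 mm.
4 intermediate landings contribute 4 × 2400 = 9600 mm.
Total developed length = 57435 + 9600 = 67035 mm.

67035 mm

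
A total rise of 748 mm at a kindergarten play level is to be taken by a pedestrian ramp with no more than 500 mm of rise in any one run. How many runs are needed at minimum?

748 / 500 = 1.496 → round up to 2 ramp runs.

2 runs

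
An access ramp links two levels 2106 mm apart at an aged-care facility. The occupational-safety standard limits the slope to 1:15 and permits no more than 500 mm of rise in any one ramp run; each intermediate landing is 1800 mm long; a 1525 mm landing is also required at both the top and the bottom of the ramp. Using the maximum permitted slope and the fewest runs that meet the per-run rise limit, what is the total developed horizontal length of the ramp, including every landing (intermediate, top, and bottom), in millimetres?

2106 / 500 = 4.212 → round up to 5 ramp runs. That means 4 intermediate landings.
Horizontal run for 2106 mm of rise at 1:15 is 2106 × 15 = 31590 mm.
4 intermediate landings contribute 4 × 1800 = 7200 mm.
Top and bottom landings: 2 × 1525 = 3050 mm.
Total = 31590 + 7200 + 3050 = 41840 mm.

41840 mm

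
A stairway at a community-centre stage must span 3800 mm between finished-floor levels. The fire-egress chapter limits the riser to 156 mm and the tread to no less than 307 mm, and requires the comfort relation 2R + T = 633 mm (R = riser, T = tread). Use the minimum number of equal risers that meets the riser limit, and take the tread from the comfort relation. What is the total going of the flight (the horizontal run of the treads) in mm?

⌈3800/156⌉ = 25 risers.
R = 3800 ÷ 25 = 152 mm.
Tread T = 633 − 2 × 152 = 329 mm (≥ 307 mm).
Going = (25 − 1) × 329 = 7896 mm.

7896 mm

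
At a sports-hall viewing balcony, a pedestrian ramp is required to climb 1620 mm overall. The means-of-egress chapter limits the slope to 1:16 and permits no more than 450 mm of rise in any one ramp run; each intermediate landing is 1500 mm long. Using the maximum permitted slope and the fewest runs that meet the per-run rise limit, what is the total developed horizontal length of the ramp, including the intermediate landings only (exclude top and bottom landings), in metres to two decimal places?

1620 / 450 = 3.60, so 4 ramp runs are needed. That means 3 intermediate landings.
Horizontal run for 1620 mm of rise at 1:16 is 1620 × 16 = 25920 mm.
Intermediate landings: 3 × 1500 = 4500 mm.
Total developed length = 25920 + 4500 = 30420 mm.
= 30.42 m.

30.42 m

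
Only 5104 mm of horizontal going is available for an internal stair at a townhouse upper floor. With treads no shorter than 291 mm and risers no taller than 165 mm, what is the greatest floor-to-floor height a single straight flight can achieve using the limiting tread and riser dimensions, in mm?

5104 / 291 = 17.54, so 17 treads fit.
Risers = treads + 1 = 18.
Maximum height = 18 × 165 = 2970 mm.

2970 mm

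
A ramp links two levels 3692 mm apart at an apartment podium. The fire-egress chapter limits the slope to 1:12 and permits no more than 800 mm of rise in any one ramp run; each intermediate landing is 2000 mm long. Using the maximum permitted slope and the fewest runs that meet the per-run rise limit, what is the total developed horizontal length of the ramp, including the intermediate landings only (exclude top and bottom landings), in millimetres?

⌈3692/800⌉ = 5 ramp runs. That means 4 intermediate landings.
Ramp run (horizontal) at 1:12: 3692 × 12 = 44304 mm.
Intermediate landings: 4 × 2000 = 8000 mm.
Developed length = 44304 + 8000 = 52304 mm.

52304 mm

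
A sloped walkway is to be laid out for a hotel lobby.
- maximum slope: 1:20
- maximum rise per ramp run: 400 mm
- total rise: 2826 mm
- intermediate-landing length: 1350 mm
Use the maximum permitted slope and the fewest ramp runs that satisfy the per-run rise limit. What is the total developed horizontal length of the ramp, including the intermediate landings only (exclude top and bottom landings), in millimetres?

65970 mm

At most 400 each: 2826/400 = 7.07, giving 8 ramp runs. That means 7 intermediate landings.
Horizontal run for 2826 mm of rise at 1:20 is 2826 × 20 = 56520 mm.
7 intermediate landings contribute 7 × 1350 = 9450 mm.
Developed length = 56520 + 9450 = 65970 mm.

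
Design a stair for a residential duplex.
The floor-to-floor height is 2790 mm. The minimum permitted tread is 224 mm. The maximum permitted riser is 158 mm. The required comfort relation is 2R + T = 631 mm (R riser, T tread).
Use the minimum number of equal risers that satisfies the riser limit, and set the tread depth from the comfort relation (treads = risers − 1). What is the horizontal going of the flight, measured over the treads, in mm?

⌈2790/158⌉ = 18 risers.
Riser R = 2790 / 18 = 155 mm, within the 158 mm limit.
T = 631 − 2·155 = 321 mm, which satisfies the 224 mm minimum.
Treads = 18 − 1 = 17; going = 17 × 321 = 5457 mm.

5457 mm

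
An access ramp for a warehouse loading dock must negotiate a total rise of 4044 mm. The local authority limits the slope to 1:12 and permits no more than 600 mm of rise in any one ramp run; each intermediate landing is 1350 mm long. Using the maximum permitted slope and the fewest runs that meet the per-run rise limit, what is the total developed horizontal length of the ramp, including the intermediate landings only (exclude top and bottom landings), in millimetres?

56628 mm

4044 / 600 = 6.74, so 7 ramp runs are needed. That means 6 intermediate landings.
Ramp run (horizontal) at 1:12: 4044 × 12 = 48528 mm.
Intermediate landings: 6 × 1350 = 8100 mm.
Total developed length = 48528 + 8100 = 56628 mm.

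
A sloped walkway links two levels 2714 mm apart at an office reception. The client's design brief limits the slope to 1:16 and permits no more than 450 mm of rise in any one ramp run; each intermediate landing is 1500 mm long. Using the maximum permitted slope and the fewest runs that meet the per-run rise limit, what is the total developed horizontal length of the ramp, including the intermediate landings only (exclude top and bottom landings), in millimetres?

2714 / 450 = 6.03, so 7 ramp runs are needed. That means 6 intermediate landings.
Ramp run (horizontal) at 1:16: 2714 × 16 = 43424 mm.
6 intermediate landings contribute 6 × 1500 = 9000 mm.
Developed length = 43424 + 9000 = 52424 mm.

52424 mm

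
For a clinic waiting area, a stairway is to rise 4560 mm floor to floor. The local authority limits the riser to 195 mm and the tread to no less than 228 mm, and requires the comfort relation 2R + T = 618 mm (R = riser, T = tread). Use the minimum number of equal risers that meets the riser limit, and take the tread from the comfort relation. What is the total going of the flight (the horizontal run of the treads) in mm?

At most 195 each: 4560/195 = 23.38, giving 24 risers.
Riser R = 4560 / 24 = 190 mm, within the 195 mm limit.
T = 618 − 2·190 = 238 mm, which satisfies the 228 mm minimum.
24 risers give 23 treads; going = 23 × 238 = 5474 mm.

5474 mm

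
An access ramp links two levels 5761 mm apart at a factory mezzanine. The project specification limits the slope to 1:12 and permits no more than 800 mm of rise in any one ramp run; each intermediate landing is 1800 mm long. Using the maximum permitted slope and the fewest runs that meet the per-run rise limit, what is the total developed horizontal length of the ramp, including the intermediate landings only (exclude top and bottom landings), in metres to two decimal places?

81.73 m

⌈5761/800⌉ = 8 ramp runs. That means 7 intermediate landings.
Horizontal run for 5761 mm of rise at 1:12 is 5761 × 12 = 69132 mm.
Intermediate landings: 7 × 1800 = 12600 mm.
Developed length = 69132 + 12600 = 81732 mm.
= 81.73 m.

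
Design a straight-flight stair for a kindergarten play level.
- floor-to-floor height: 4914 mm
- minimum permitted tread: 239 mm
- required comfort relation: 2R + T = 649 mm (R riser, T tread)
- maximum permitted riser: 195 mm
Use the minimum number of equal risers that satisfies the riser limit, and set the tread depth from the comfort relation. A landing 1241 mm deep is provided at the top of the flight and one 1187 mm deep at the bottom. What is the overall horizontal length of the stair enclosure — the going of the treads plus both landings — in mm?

9203 mm

4914 / 195 = 25.200 → round up to 26 risers.
Riser R = 4914 / 26 = 189 mm, within the 195 mm limit.
From 2R + T = 649: T = 649 − 378 = 271 mm.
Treads = 26 − 1 = 25; going = 25 × 271 = 6775 mm.
Add landings: 6775 + 1241 + 1187 = 9203 mm.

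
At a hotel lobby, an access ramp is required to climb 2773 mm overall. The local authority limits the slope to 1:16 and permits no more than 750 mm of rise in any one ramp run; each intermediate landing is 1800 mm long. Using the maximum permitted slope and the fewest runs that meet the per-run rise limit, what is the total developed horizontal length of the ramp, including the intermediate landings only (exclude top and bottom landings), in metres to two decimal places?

49.77 m

2773 / 750 = 3.697 → round up to 4 ramp runs. That means 3 intermediate landings.
Horizontal run for 2773 mm of rise at 1:16 is 2773 × 16 = 44368 mm.
Intermediate landings: 3 × 1800 = 5400 mm.
Total developed length = 44368 + 5400 = 49768 mm.
= 49.77 m.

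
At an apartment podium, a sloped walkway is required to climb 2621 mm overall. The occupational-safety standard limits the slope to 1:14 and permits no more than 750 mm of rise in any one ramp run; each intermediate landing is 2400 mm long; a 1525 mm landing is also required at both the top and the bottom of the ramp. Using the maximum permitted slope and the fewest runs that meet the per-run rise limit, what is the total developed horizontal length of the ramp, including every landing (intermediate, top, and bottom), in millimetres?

⌈2621/750⌉ = 4 ramp runs. That means 3 intermediate landings.
Ramp run (horizontal) at 1:14: 2621 × 14 = 36694 mm.
3 intermediate landings contribute 3 × 2400 = 7200 mm.
Top and bottom landings: 2 × 1525 = 3050 mm.
Total = 36694 + 7200 + 3050 = 46944 mm.

46944 mm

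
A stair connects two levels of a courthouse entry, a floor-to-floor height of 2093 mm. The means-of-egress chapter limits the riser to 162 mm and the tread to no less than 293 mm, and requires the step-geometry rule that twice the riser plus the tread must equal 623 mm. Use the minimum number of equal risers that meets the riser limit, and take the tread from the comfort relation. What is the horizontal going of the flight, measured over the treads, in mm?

3612 mm

2093 / 162 = 12.92, so 13 risers are needed.
R = 2093 ÷ 13 = 161 mm.
From 2R + T = 623: T = 623 − 322 = 301 mm.
13 risers give 12 treads; going = 12 × 301 = 3612 mm.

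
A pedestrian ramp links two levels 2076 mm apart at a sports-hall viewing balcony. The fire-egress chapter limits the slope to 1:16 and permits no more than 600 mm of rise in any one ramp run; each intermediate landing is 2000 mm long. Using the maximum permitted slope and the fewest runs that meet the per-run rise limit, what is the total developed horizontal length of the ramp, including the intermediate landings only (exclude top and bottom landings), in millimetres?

2076 / 600 = 3.46, so 4 ramp runs are needed. That means 3 intermediate landings.
Horizontal run for 2076 mm of rise at 1:16 is 2076 × 16 = 33216 mm.
3 intermediate landings contribute 3 × 2000 = 6000 mm.
Developed length = 33216 + 6000 = 39216 mm.

39216 mm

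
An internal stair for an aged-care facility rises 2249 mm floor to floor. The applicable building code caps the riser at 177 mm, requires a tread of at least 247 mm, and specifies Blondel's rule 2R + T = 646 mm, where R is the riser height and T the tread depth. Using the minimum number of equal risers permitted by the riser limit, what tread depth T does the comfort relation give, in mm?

300 mm

2249 / 177 = 12.71, so 13 risers are needed.
R = 2249 ÷ 13 = 173 mm.
T = 646 − 2·173 = 300 mm, which satisfies the 247 mm minimum.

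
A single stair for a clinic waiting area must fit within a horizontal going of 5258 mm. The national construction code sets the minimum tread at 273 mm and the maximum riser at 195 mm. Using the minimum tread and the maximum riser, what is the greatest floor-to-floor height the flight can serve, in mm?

3900 mm

Treads that fit: ⌊5258 / 273⌋ = 19.
Risers = treads + 1 = 20.
Maximum height = 20 × 195 = 3900 mm.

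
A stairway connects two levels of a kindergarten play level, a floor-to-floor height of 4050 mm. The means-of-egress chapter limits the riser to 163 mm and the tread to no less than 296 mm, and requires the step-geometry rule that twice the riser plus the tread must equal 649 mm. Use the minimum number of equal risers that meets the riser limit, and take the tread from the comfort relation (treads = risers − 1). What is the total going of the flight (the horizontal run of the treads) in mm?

⌈4050/163⌉ = 25 risers.
Each riser is 4050/25 = 162 mm (≤ 163 mm).
Tread T = 649 − 2 × 162 = 325 mm (≥ 296 mm).
Treads = 25 − 1 = 24; going = 24 × 325 = 7800 mm.

7800 mm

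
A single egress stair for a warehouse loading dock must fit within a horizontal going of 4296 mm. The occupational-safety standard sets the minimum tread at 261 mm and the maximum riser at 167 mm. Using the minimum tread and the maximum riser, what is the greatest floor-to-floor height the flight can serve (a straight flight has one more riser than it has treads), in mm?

Treads that fit: ⌊4296 / 261⌋ = 16.
Risers = treads + 1 = 17.
Maximum height = 17 × 167 = 2839 mm.

2839 mm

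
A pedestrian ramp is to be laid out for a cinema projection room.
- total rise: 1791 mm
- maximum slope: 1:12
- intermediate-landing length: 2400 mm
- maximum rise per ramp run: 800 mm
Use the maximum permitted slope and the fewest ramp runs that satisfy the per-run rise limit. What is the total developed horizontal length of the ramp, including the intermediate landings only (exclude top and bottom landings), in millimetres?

26292 mm

At most 800 each: 1791/800 = 2.24, giving 3 ramp runs. That means 2 intermediate landings.
Ramp run (horizontal) at 1:12: 1791 × 12 = 21492 mm.
Intermediate landings: 2 × 2400 = 4800 mm.
Developed length = 21492 + 4800 = 26292 mm.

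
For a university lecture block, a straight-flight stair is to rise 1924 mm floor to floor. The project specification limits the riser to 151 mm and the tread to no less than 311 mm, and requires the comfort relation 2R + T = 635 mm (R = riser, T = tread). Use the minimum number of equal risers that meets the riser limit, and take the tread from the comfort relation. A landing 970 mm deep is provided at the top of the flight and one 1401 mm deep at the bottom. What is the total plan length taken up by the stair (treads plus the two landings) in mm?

6439 mm

1924 / 151 = 12.74, so 13 risers are needed.
Each riser is 1924/13 = 148 mm (≤ 151 mm).
T = 635 − 2·148 = 339 mm, which satisfies the 311 mm minimum.
Going = (13 − 1) × 339 = 4068 mm.
Add landings: 4068 + 970 + 1401 = 6439 mm.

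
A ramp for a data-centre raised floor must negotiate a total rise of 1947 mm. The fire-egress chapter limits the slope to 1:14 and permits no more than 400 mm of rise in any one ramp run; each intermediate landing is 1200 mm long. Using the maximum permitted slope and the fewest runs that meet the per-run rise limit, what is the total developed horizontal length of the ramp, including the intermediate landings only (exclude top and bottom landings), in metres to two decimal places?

32.06 m

1947 / 400 = 4.867 → round up to 5 ramp runs. That means 4 intermediate landings.
Ramp run (horizontal) at 1:14: 1947 × 14 = 27258 mm.
4 intermediate landings contribute 4 × 1200 = 4800 mm.
Total developed length = 27258 + 4800 = 32058 mm.
= 32.06 m.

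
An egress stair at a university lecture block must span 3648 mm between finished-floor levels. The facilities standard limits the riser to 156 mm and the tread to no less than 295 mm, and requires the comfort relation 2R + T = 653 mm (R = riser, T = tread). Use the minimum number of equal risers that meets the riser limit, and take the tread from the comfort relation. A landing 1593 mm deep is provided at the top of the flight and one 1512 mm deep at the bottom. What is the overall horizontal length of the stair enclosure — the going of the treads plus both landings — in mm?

11132 mm

At most 156 each: 3648/156 = 23.38, giving 24 risers.
Each riser is 3648/24 = 152 mm (≤ 156 mm).
Tread T = 653 − 2 × 152 = 349 mm (≥ 295 mm).
Treads = 24 − 1 = 23; going = 23 × 349 = 8027 mm.
Enclosure = 8027 + 1593 + 1512 = 11132 mm.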